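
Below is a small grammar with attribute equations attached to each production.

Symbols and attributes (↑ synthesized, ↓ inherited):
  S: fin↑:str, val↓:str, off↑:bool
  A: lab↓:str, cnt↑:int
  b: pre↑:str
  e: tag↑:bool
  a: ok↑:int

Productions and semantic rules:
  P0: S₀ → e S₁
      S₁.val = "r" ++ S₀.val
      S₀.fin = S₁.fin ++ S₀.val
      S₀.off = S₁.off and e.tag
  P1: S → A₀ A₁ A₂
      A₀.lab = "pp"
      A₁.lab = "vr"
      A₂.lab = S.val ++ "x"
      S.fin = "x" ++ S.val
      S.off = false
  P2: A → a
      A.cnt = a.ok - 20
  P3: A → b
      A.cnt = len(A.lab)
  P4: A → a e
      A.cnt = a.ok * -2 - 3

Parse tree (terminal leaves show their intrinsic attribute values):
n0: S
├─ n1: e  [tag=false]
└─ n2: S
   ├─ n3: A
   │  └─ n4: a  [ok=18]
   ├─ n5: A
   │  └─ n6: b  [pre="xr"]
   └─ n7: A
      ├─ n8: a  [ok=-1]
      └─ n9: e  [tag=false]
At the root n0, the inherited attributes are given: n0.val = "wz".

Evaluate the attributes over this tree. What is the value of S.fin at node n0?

1. n0.val = "wz"  [given at root]
2. n1.tag = false  [terminal]
3. n2.val = "rwz"  ["r" ++ S₀.val]
4. n3.lab = "pp"  ["pp"]
5. n4.ok = 18  [terminal]
6. n3.cnt = -2  [a.ok - 20]
7. n5.lab = "vr"  ["vr"]
8. n6.pre = "xr"  [terminal]
9. n5.cnt = 2  [len(A.lab)]
10. n7.lab = "rwzx"  [S.val ++ "x"]
11. n8.ok = -1  [terminal]
12. n9.tag = false  [terminal]
13. n7.cnt = -1  [a.ok * -2 - 3]
14. n2.fin = "xrwz"  ["x" ++ S.val]
15. n2.off = false  [false]
16. n0.fin = "xrwzwz"  [S₁.fin ++ S₀.val]
17. n0.off = false  [S₁.off and e.tag]

"xrwzwz"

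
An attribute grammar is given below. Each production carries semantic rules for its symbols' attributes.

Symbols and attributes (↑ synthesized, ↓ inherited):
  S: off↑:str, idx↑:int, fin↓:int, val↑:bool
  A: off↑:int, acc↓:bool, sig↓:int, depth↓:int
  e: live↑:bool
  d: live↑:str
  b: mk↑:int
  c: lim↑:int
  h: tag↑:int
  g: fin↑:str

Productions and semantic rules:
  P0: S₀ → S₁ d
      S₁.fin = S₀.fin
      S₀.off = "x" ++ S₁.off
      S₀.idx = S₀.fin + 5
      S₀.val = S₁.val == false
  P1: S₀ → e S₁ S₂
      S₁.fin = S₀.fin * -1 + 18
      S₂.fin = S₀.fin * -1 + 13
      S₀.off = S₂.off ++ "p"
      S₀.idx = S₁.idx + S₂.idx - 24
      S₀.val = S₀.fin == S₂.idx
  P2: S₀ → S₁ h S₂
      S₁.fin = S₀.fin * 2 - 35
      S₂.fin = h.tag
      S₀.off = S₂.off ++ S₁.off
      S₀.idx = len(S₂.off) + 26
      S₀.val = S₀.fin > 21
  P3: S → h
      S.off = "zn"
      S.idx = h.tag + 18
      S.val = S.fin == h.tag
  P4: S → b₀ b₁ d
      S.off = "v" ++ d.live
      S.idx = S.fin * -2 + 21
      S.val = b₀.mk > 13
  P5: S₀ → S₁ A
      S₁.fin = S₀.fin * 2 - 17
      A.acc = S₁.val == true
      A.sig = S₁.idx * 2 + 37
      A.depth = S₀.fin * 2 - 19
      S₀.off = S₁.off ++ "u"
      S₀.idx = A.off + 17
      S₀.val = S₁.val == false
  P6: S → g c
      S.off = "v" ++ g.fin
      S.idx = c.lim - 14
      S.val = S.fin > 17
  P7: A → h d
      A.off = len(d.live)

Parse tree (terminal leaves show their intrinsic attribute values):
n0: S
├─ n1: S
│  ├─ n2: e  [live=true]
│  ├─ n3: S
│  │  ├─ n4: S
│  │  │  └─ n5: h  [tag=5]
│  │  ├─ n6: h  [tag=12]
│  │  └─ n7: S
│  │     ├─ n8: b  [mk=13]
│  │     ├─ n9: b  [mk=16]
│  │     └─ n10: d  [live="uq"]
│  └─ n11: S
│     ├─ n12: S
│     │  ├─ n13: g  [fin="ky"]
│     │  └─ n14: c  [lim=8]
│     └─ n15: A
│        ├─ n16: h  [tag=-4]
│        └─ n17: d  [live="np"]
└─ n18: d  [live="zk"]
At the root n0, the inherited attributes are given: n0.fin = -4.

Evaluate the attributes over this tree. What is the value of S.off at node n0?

1. n0.fin = -4  [given at root]
2. n1.fin = -4  [S₀.fin]
3. n2.live = true  [terminal]
4. n3.fin = 22  [S₀.fin * -1 + 18]
5. n4.fin = 9  [S₀.fin * 2 - 35]
6. n5.tag = 5  [terminal]
7. n4.off = "zn"  ["zn"]
8. n4.idx = 23  [h.tag + 18]
9. n4.val = false  [S.fin == h.tag]
10. n6.tag = 12  [terminal]
11. n7.fin = 12  [h.tag]
12. n8.mk = 13  [terminal]
13. n9.mk = 16  [terminal]
14. n10.live = "uq"  [terminal]
15. n7.off = "vuq"  ["v" ++ d.live]
16. n7.idx = -3  [S.fin * -2 + 21]
17. n7.val = false  [b₀.mk > 13]
18. n3.off = "vuqzn"  [S₂.off ++ S₁.off]
19. n3.idx = 29  [len(S₂.off) + 26]
20. n3.val = true  [S₀.fin > 21]
21. n11.fin = 17  [S₀.fin * -1 + 13]
22. n12.fin = 17  [S₀.fin * 2 - 17]
23. n13.fin = "ky"  [terminal]
24. n14.lim = 8  [terminal]
25. n12.off = "vky"  ["v" ++ g.fin]
26. n12.idx = -6  [c.lim - 14]
27. n12.val = false  [S.fin > 17]
28. n15.acc = false  [S₁.val == true]
29. n15.sig = 25  [S₁.idx * 2 + 37]
30. n15.depth = 15  [S₀.fin * 2 - 19]
31. n16.tag = -4  [terminal]
32. n17.live = "np"  [terminal]
33. n15.off = 2  [len(d.live)]
34. n11.off = "vkyu"  [S₁.off ++ "u"]
35. n11.idx = 19  [A.off + 17]
36. n11.val = true  [S₁.val == false]
37. n1.off = "vkyup"  [S₂.off ++ "p"]
38. n1.idx = 24  [S₁.idx + S₂.idx - 24]
39. n1.val = false  [S₀.fin == S₂.idx]
40. n18.live = "zk"  [terminal]
41. n0.off = "xvkyup"  ["x" ++ S₁.off]
42. n0.idx = 1  [S₀.fin + 5]
43. n0.val = true  [S₁.val == false]

"xvkyup"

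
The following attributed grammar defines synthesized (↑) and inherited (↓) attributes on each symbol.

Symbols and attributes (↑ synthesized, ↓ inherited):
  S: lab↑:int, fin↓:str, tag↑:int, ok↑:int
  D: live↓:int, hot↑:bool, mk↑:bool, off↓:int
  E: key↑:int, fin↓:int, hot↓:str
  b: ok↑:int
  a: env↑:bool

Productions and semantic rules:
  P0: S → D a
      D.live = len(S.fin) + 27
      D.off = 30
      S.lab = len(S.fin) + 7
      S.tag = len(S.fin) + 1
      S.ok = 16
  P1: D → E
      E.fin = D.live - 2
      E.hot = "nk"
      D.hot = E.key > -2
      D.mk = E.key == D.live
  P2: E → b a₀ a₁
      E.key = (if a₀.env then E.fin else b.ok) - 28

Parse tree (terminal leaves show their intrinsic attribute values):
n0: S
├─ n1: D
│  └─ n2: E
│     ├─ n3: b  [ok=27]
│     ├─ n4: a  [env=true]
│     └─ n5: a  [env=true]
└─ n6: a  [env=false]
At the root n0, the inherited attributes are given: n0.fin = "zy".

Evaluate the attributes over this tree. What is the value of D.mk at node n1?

false

1. n0.fin = "zy"  [given at root]
2. n1.live = 29  [len(S.fin) + 27]
3. n1.off = 30  [30]
4. n2.fin = 27  [D.live - 2]
5. n2.hot = "nk"  ["nk"]
6. n3.ok = 27  [terminal]
7. n4.env = true  [terminal]
8. n5.env = true  [terminal]
9. n2.key = -1  [(if a₀.env then E.fin else b.ok) - 28]
10. n1.hot = true  [E.key > -2]
11. n1.mk = false  [E.key == D.live]
12. n6.env = false  [terminal]
13. n0.lab = 9  [len(S.fin) + 7]
14. n0.tag = 3  [len(S.fin) + 1]
15. n0.ok = 16  [16]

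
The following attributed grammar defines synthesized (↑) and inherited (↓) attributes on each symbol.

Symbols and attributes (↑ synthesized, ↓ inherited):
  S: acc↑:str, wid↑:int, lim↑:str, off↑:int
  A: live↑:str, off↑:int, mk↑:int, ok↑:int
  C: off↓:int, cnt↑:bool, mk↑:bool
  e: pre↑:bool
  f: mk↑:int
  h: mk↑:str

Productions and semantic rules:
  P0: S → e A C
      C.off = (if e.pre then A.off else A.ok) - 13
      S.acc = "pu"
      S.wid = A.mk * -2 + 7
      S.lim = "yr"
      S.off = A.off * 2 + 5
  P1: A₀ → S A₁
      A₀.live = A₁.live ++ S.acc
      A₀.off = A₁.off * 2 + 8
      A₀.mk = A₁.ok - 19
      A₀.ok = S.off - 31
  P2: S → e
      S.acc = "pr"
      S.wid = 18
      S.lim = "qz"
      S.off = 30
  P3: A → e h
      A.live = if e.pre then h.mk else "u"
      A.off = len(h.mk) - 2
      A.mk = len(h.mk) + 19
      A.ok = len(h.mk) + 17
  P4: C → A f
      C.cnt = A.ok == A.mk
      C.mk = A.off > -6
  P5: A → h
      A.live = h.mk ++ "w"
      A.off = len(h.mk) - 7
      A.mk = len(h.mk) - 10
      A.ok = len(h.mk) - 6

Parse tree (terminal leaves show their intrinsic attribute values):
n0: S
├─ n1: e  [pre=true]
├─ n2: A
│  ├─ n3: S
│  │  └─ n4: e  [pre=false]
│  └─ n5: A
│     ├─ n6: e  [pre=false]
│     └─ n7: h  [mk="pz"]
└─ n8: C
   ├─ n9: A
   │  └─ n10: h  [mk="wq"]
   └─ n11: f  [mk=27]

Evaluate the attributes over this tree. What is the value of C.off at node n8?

1. n1.pre = true  [terminal]
2. n4.pre = false  [terminal]
3. n3.acc = "pr"  ["pr"]
4. n3.wid = 18  [18]
5. n3.lim = "qz"  ["qz"]
6. n3.off = 30  [30]
7. n6.pre = false  [terminal]
8. n7.mk = "pz"  [terminal]
9. n5.live = "u"  [if e.pre then h.mk else "u"]
10. n5.off = 0  [len(h.mk) - 2]
11. n5.mk = 21  [len(h.mk) + 19]
12. n5.ok = 19  [len(h.mk) + 17]
13. n2.live = "upr"  [A₁.live ++ S.acc]
14. n2.off = 8  [A₁.off * 2 + 8]
15. n2.mk = 0  [A₁.ok - 19]
16. n2.ok = -1  [S.off - 31]
17. n8.off = -5  [(if e.pre then A.off else A.ok) - 13]
18. n10.mk = "wq"  [terminal]
19. n9.live = "wqw"  [h.mk ++ "w"]
20. n9.off = -5  [len(h.mk) - 7]
21. n9.mk = -8  [len(h.mk) - 10]
22. n9.ok = -4  [len(h.mk) - 6]
23. n11.mk = 27  [terminal]
24. n8.cnt = false  [A.ok == A.mk]
25. n8.mk = true  [A.off > -6]
26. n0.acc = "pu"  ["pu"]
27. n0.wid = 7  [A.mk * -2 + 7]
28. n0.lim = "yr"  ["yr"]
29. n0.off = 21  [A.off * 2 + 5]

-5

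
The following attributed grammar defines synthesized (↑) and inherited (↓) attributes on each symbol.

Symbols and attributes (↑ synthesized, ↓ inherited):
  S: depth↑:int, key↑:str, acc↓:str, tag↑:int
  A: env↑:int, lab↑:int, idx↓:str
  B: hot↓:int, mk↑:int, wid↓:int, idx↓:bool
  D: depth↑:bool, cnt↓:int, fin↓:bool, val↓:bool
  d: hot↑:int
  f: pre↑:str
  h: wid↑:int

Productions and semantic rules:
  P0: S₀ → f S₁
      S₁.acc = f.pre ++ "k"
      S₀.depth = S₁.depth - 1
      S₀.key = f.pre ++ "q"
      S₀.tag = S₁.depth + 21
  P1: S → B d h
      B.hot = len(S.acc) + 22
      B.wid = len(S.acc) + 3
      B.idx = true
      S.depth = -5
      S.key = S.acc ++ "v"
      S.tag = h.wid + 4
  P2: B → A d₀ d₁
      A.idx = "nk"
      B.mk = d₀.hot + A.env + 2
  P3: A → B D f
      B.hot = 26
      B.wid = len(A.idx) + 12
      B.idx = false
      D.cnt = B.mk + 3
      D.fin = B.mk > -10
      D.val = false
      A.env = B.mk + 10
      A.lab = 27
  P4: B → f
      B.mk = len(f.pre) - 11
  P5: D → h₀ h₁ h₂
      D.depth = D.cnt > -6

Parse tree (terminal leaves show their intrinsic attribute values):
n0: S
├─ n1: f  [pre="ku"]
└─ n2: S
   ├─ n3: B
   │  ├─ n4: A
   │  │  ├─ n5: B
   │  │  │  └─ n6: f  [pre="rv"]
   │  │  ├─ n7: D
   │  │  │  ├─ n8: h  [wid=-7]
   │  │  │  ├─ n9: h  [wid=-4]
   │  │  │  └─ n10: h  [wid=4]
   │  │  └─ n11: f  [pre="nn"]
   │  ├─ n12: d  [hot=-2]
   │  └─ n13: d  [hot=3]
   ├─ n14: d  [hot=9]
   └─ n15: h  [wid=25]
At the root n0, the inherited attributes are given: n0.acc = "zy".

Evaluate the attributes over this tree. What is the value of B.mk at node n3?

1

1. n0.acc = "zy"  [given at root]
2. n1.pre = "ku"  [terminal]
3. n2.acc = "kuk"  [f.pre ++ "k"]
4. n3.hot = 25  [len(S.acc) + 22]
5. n3.wid = 6  [len(S.acc) + 3]
6. n3.idx = true  [true]
7. n4.idx = "nk"  ["nk"]
8. n5.hot = 26  [26]
9. n5.wid = 14  [len(A.idx) + 12]
10. n5.idx = false  [false]
11. n6.pre = "rv"  [terminal]
12. n5.mk = -9  [len(f.pre) - 11]
13. n7.cnt = -6  [B.mk + 3]
14. n7.fin = true  [B.mk > -10]
15. n7.val = false  [false]
16. n8.wid = -7  [terminal]
17. n9.wid = -4  [terminal]
18. n10.wid = 4  [terminal]
19. n7.depth = false  [D.cnt > -6]
20. n11.pre = "nn"  [terminal]
21. n4.env = 1  [B.mk + 10]
22. n4.lab = 27  [27]
23. n12.hot = -2  [terminal]
24. n13.hot = 3  [terminal]
25. n3.mk = 1  [d₀.hot + A.env + 2]
26. n14.hot = 9  [terminal]
27. n15.wid = 25  [terminal]
28. n2.depth = -5  [-5]
29. n2.key = "kukv"  [S.acc ++ "v"]
30. n2.tag = 29  [h.wid + 4]
31. n0.depth = -6  [S₁.depth - 1]
32. n0.key = "kuq"  [f.pre ++ "q"]
33. n0.tag = 16  [S₁.depth + 21]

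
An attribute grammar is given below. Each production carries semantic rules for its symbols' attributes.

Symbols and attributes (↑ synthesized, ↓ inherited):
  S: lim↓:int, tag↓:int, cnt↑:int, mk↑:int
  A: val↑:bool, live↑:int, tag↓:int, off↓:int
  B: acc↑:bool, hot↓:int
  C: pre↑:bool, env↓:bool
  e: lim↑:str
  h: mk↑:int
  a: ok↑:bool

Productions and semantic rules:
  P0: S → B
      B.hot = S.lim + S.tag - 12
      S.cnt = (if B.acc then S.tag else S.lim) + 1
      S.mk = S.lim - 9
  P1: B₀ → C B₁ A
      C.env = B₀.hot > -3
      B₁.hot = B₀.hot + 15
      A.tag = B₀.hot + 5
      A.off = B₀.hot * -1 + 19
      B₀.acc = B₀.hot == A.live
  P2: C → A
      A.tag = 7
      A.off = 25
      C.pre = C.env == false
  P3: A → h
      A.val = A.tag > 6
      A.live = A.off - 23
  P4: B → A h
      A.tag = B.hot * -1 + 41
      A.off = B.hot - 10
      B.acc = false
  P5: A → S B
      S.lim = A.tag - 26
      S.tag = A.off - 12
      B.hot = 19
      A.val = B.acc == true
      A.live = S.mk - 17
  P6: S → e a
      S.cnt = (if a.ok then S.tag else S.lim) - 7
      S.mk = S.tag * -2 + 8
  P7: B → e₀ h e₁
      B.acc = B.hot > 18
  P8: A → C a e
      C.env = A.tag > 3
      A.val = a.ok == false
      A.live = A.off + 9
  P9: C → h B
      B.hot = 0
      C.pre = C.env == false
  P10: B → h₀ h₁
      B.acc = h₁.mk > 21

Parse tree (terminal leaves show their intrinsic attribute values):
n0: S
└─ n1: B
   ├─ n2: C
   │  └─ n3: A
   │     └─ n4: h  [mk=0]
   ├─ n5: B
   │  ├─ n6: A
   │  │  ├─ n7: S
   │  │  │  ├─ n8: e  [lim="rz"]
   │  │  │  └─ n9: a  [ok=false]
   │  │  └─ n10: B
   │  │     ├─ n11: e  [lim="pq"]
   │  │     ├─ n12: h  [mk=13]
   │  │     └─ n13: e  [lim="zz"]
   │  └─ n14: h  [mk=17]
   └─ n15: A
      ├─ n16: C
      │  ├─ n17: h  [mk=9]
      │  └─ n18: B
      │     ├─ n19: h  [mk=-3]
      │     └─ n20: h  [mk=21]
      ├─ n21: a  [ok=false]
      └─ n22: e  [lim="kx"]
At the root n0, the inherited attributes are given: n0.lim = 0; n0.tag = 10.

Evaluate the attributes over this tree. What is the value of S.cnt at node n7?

1. n0.lim = 0  [given at root]
2. n0.tag = 10  [given at root]
3. n1.hot = -2  [S.lim + S.tag - 12]
4. n2.env = true  [B₀.hot > -3]
5. n3.tag = 7  [7]
6. n3.off = 25  [25]
7. n4.mk = 0  [terminal]
8. n3.val = true  [A.tag > 6]
9. n3.live = 2  [A.off - 23]
10. n2.pre = false  [C.env == false]
11. n5.hot = 13  [B₀.hot + 15]
12. n6.tag = 28  [B.hot * -1 + 41]
13. n6.off = 3  [B.hot - 10]
14. n7.lim = 2  [A.tag - 26]
15. n7.tag = -9  [A.off - 12]
16. n8.lim = "rz"  [terminal]
17. n9.ok = false  [terminal]
18. n7.cnt = -5  [(if a.ok then S.tag else S.lim) - 7]
19. n7.mk = 26  [S.tag * -2 + 8]
20. n10.hot = 19  [19]
21. n11.lim = "pq"  [terminal]
22. n12.mk = 13  [terminal]
23. n13.lim = "zz"  [terminal]
24. n10.acc = true  [B.hot > 18]
25. n6.val = true  [B.acc == true]
26. n6.live = 9  [S.mk - 17]
27. n14.mk = 17  [terminal]
28. n5.acc = false  [false]
29. n15.tag = 3  [B₀.hot + 5]
30. n15.off = 21  [B₀.hot * -1 + 19]
31. n16.env = false  [A.tag > 3]
32. n17.mk = 9  [terminal]
33. n18.hot = 0  [0]
34. n19.mk = -3  [terminal]
35. n20.mk = 21  [terminal]
36. n18.acc = false  [h₁.mk > 21]
37. n16.pre = true  [C.env == false]
38. n21.ok = false  [terminal]
39. n22.lim = "kx"  [terminal]
40. n15.val = true  [a.ok == false]
41. n15.live = 30  [A.off + 9]
42. n1.acc = false  [B₀.hot == A.live]
43. n0.cnt = 1  [(if B.acc then S.tag else S.lim) + 1]
44. n0.mk = -9  [S.lim - 9]

-5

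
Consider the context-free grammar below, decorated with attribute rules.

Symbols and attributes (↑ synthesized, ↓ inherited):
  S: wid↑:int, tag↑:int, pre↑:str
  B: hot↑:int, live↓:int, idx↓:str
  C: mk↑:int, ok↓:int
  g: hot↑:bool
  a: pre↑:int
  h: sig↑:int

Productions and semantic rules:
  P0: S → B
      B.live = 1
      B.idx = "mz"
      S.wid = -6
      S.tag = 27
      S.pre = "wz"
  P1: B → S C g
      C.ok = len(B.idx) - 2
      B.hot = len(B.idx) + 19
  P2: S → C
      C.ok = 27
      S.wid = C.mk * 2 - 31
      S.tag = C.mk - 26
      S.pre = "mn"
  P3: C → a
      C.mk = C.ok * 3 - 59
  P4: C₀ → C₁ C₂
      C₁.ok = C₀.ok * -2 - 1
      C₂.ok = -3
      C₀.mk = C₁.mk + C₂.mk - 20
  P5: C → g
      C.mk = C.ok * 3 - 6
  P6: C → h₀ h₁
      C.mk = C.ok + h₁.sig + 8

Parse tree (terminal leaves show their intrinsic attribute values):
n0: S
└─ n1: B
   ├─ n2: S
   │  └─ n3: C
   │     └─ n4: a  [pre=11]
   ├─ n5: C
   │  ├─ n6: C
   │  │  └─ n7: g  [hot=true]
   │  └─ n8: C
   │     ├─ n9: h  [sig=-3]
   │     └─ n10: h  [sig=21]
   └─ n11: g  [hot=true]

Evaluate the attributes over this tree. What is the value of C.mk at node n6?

-9

1. n1.live = 1  [1]
2. n1.idx = "mz"  ["mz"]
3. n3.ok = 27  [27]
4. n4.pre = 11  [terminal]
5. n3.mk = 22  [C.ok * 3 - 59]
6. n2.wid = 13  [C.mk * 2 - 31]
7. n2.tag = -4  [C.mk - 26]
8. n2.pre = "mn"  ["mn"]
9. n5.ok = 0  [len(B.idx) - 2]
10. n6.ok = -1  [C₀.ok * -2 - 1]
11. n7.hot = true  [terminal]
12. n6.mk = -9  [C.ok * 3 - 6]
13. n8.ok = -3  [-3]
14. n9.sig = -3  [terminal]
15. n10.sig = 21  [terminal]
16. n8.mk = 26  [C.ok + h₁.sig + 8]
17. n5.mk = -3  [C₁.mk + C₂.mk - 20]
18. n11.hot = true  [terminal]
19. n1.hot = 21  [len(B.idx) + 19]
20. n0.wid = -6  [-6]
21. n0.tag = 27  [27]
22. n0.pre = "wz"  ["wz"]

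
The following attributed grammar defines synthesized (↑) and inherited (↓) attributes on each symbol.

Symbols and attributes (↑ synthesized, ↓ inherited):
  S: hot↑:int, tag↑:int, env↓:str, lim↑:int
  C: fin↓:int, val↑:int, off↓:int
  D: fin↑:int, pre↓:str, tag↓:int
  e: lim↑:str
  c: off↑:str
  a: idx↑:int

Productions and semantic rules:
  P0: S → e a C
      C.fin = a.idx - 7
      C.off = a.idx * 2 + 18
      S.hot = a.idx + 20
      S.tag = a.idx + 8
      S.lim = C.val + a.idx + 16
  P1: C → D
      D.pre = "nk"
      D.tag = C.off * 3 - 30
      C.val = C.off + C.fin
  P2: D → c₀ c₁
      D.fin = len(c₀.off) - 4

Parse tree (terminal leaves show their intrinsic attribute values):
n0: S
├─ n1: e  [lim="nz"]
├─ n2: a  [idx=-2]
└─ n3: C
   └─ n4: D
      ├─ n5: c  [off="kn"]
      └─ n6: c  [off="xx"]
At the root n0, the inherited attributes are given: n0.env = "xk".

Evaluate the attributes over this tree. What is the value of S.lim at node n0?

19

1. n0.env = "xk"  [given at root]
2. n1.lim = "nz"  [terminal]
3. n2.idx = -2  [terminal]
4. n3.fin = -9  [a.idx - 7]
5. n3.off = 14  [a.idx * 2 + 18]
6. n4.pre = "nk"  ["nk"]
7. n4.tag = 12  [C.off * 3 - 30]
8. n5.off = "kn"  [terminal]
9. n6.off = "xx"  [terminal]
10. n4.fin = -2  [len(c₀.off) - 4]
11. n3.val = 5  [C.off + C.fin]
12. n0.hot = 18  [a.idx + 20]
13. n0.tag = 6  [a.idx + 8]
14. n0.lim = 19  [C.val + a.idx + 16]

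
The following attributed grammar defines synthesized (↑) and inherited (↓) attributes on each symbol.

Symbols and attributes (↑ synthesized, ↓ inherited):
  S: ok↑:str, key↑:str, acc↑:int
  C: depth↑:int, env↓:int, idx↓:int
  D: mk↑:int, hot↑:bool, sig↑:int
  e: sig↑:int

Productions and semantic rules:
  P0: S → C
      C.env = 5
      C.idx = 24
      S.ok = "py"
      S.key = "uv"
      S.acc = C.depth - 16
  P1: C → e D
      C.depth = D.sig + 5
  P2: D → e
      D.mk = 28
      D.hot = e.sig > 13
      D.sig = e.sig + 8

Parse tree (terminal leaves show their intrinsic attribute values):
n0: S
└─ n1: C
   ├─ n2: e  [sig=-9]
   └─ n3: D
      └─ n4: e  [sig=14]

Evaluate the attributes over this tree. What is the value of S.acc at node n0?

1. n1.env = 5  [5]
2. n1.idx = 24  [24]
3. n2.sig = -9  [terminal]
4. n4.sig = 14  [terminal]
5. n3.mk = 28  [28]
6. n3.hot = true  [e.sig > 13]
7. n3.sig = 22  [e.sig + 8]
8. n1.depth = 27  [D.sig + 5]
9. n0.ok = "py"  ["py"]
10. n0.key = "uv"  ["uv"]
11. n0.acc = 11  [C.depth - 16]

11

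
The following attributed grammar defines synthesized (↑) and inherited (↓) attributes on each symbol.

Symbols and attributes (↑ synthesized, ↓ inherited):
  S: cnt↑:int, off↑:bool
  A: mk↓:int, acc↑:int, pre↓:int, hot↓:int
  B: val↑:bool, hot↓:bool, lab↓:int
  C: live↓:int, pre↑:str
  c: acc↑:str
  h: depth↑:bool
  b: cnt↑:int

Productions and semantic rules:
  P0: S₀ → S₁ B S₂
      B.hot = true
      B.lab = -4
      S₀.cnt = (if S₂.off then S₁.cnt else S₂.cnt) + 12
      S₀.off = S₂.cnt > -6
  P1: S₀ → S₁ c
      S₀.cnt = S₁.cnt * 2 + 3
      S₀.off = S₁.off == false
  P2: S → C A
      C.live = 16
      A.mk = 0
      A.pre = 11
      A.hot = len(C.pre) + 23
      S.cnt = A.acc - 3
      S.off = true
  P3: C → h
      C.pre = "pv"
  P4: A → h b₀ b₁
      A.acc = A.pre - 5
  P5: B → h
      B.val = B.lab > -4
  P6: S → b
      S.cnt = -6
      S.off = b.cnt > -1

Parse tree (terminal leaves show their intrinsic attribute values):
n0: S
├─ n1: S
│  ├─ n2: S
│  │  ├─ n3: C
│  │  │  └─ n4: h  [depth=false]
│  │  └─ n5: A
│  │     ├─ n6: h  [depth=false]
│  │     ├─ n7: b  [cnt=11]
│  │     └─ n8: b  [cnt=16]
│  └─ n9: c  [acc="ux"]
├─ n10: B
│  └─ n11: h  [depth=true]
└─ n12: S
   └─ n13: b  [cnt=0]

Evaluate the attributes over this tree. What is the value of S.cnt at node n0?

1. n3.live = 16  [16]
2. n4.depth = false  [terminal]
3. n3.pre = "pv"  ["pv"]
4. n5.mk = 0  [0]
5. n5.pre = 11  [11]
6. n5.hot = 25  [len(C.pre) + 23]
7. n6.depth = false  [terminal]
8. n7.cnt = 11  [terminal]
9. n8.cnt = 16  [terminal]
10. n5.acc = 6  [A.pre - 5]
11. n2.cnt = 3  [A.acc - 3]
12. n2.off = true  [true]
13. n9.acc = "ux"  [terminal]
14. n1.cnt = 9  [S₁.cnt * 2 + 3]
15. n1.off = false  [S₁.off == false]
16. n10.hot = true  [true]
17. n10.lab = -4  [-4]
18. n11.depth = true  [terminal]
19. n10.val = false  [B.lab > -4]
20. n13.cnt = 0  [terminal]
21. n12.cnt = -6  [-6]
22. n12.off = true  [b.cnt > -1]
23. n0.cnt = 21  [(if S₂.off then S₁.cnt else S₂.cnt) + 12]
24. n0.off = false  [S₂.cnt > -6]

21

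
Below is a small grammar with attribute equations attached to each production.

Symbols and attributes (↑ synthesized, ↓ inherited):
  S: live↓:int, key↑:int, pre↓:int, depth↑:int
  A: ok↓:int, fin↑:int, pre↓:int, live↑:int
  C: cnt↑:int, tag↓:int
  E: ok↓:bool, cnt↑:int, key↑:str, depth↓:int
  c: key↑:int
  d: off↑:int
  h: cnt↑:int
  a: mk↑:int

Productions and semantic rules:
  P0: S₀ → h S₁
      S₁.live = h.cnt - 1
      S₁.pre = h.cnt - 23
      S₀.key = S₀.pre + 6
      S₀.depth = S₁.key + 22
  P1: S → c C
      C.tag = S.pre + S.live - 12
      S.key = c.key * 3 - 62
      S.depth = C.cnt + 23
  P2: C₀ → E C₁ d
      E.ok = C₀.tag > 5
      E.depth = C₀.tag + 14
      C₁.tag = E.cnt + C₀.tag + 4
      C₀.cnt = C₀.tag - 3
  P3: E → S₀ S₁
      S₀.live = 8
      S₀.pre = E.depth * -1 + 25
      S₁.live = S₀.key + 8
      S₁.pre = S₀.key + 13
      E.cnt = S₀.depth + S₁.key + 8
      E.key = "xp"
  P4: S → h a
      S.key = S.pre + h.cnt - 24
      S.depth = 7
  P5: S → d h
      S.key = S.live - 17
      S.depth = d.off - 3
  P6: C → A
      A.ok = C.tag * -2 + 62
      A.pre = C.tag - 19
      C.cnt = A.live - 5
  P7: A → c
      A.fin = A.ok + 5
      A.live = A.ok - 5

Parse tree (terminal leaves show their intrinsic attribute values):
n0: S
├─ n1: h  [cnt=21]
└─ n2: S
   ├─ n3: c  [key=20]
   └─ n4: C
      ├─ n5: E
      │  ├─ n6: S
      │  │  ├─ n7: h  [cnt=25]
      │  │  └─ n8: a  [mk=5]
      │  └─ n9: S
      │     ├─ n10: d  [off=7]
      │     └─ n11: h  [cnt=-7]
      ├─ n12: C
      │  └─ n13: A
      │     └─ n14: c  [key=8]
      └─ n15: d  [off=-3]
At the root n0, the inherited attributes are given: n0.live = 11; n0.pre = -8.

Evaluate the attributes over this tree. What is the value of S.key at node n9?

1. n0.live = 11  [given at root]
2. n0.pre = -8  [given at root]
3. n1.cnt = 21  [terminal]
4. n2.live = 20  [h.cnt - 1]
5. n2.pre = -2  [h.cnt - 23]
6. n3.key = 20  [terminal]
7. n4.tag = 6  [S.pre + S.live - 12]
8. n5.ok = true  [C₀.tag > 5]
9. n5.depth = 20  [C₀.tag + 14]
10. n6.live = 8  [8]
11. n6.pre = 5  [E.depth * -1 + 25]
12. n7.cnt = 25  [terminal]
13. n8.mk = 5  [terminal]
14. n6.key = 6  [S.pre + h.cnt - 24]
15. n6.depth = 7  [7]
16. n9.live = 14  [S₀.key + 8]
17. n9.pre = 19  [S₀.key + 13]
18. n10.off = 7  [terminal]
19. n11.cnt = -7  [terminal]
20. n9.key = -3  [S.live - 17]
21. n9.depth = 4  [d.off - 3]
22. n5.cnt = 12  [S₀.depth + S₁.key + 8]
23. n5.key = "xp"  ["xp"]
24. n12.tag = 22  [E.cnt + C₀.tag + 4]
25. n13.ok = 18  [C.tag * -2 + 62]
26. n13.pre = 3  [C.tag - 19]
27. n14.key = 8  [terminal]
28. n13.fin = 23  [A.ok + 5]
29. n13.live = 13  [A.ok - 5]
30. n12.cnt = 8  [A.live - 5]
31. n15.off = -3  [terminal]
32. n4.cnt = 3  [C₀.tag - 3]
33. n2.key = -2  [c.key * 3 - 62]
34. n2.depth = 26  [C.cnt + 23]
35. n0.key = -2  [S₀.pre + 6]
36. n0.depth = 20  [S₁.key + 22]

-3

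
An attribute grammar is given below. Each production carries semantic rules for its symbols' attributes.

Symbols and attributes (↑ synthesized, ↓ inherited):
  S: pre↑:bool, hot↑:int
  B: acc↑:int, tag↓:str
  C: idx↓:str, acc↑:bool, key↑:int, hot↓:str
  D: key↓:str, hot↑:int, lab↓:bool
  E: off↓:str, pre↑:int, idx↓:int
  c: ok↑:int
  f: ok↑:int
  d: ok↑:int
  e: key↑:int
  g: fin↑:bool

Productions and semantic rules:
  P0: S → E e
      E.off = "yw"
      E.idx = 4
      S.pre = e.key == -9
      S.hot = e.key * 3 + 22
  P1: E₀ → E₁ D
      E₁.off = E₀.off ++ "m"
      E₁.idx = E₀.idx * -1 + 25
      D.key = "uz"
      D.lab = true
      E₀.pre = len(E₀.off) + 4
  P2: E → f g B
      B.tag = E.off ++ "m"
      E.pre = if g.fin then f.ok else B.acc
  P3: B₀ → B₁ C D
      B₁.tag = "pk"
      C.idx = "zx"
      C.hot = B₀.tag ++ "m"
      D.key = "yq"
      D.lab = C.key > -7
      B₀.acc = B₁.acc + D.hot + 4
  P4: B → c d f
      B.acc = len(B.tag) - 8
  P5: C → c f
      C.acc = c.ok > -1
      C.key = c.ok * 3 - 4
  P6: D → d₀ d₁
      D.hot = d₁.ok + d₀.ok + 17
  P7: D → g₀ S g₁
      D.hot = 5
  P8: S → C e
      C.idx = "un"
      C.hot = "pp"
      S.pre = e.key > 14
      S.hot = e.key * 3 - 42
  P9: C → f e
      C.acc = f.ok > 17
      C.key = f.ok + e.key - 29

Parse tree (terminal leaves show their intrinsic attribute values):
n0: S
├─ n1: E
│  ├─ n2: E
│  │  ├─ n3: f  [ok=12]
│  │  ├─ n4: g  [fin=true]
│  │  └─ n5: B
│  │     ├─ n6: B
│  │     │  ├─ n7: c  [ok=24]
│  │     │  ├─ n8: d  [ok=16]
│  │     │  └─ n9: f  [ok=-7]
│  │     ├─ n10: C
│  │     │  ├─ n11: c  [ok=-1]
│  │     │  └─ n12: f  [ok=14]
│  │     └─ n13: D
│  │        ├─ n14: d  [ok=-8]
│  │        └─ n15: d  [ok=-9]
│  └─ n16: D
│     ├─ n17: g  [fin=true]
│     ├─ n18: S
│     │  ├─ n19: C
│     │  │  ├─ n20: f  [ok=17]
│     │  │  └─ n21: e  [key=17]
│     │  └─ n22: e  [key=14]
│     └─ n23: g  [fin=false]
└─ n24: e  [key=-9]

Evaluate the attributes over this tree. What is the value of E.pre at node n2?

1. n1.off = "yw"  ["yw"]
2. n1.idx = 4  [4]
3. n2.off = "ywm"  [E₀.off ++ "m"]
4. n2.idx = 21  [E₀.idx * -1 + 25]
5. n3.ok = 12  [terminal]
6. n4.fin = true  [terminal]
7. n5.tag = "ywmm"  [E.off ++ "m"]
8. n6.tag = "pk"  ["pk"]
9. n7.ok = 24  [terminal]
10. n8.ok = 16  [terminal]
11. n9.ok = -7  [terminal]
12. n6.acc = -6  [len(B.tag) - 8]
13. n10.idx = "zx"  ["zx"]
14. n10.hot = "ywmmm"  [B₀.tag ++ "m"]
15. n11.ok = -1  [terminal]
16. n12.ok = 14  [terminal]
17. n10.acc = false  [c.ok > -1]
18. n10.key = -7  [c.ok * 3 - 4]
19. n13.key = "yq"  ["yq"]
20. n13.lab = false  [C.key > -7]
21. n14.ok = -8  [terminal]
22. n15.ok = -9  [terminal]
23. n13.hot = 0  [d₁.ok + d₀.ok + 17]
24. n5.acc = -2  [B₁.acc + D.hot + 4]
25. n2.pre = 12  [if g.fin then f.ok else B.acc]
26. n16.key = "uz"  ["uz"]
27. n16.lab = true  [true]
28. n17.fin = true  [terminal]
29. n19.idx = "un"  ["un"]
30. n19.hot = "pp"  ["pp"]
31. n20.ok = 17  [terminal]
32. n21.key = 17  [terminal]
33. n19.acc = false  [f.ok > 17]
34. n19.key = 5  [f.ok + e.key - 29]
35. n22.key = 14  [terminal]
36. n18.pre = false  [e.key > 14]
37. n18.hot = 0  [e.key * 3 - 42]
38. n23.fin = false  [terminal]
39. n16.hot = 5  [5]
40. n1.pre = 6  [len(E₀.off) + 4]
41. n24.key = -9  [terminal]
42. n0.pre = true  [e.key == -9]
43. n0.hot = -5  [e.key * 3 + 22]

12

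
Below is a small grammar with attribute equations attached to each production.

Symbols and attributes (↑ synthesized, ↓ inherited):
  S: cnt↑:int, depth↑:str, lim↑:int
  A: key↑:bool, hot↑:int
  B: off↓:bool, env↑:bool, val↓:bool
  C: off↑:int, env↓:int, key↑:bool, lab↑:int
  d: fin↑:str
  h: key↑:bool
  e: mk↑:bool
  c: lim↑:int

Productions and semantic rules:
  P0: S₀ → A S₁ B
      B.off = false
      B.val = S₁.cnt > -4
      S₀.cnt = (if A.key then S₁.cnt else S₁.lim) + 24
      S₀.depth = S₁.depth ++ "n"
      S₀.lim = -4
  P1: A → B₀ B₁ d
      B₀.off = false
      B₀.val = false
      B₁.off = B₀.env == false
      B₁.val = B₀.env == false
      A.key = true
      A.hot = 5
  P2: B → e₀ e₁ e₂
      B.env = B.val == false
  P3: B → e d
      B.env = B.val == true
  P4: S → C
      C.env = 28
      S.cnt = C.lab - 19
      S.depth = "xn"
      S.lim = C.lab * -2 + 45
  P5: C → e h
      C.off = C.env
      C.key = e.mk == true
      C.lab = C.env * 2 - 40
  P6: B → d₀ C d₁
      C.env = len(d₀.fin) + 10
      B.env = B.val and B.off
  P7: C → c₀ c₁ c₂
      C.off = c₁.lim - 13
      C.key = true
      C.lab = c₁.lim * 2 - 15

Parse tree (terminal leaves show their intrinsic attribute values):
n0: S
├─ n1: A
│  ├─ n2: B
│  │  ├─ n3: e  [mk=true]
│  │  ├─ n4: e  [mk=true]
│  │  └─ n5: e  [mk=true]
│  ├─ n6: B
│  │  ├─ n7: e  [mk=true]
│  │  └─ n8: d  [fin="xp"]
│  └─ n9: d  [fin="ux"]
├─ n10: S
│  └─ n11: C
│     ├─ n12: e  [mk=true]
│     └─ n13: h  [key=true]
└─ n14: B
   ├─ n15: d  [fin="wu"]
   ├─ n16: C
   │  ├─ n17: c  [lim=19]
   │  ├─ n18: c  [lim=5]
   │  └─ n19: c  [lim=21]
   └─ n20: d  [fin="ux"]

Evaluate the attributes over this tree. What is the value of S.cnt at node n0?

1. n2.off = false  [false]
2. n2.val = false  [false]
3. n3.mk = true  [terminal]
4. n4.mk = true  [terminal]
5. n5.mk = true  [terminal]
6. n2.env = true  [B.val == false]
7. n6.off = false  [B₀.env == false]
8. n6.val = false  [B₀.env == false]
9. n7.mk = true  [terminal]
10. n8.fin = "xp"  [terminal]
11. n6.env = false  [B.val == true]
12. n9.fin = "ux"  [terminal]
13. n1.key = true  [true]
14. n1.hot = 5  [5]
15. n11.env = 28  [28]
16. n12.mk = true  [terminal]
17. n13.key = true  [terminal]
18. n11.off = 28  [C.env]
19. n11.key = true  [e.mk == true]
20. n11.lab = 16  [C.env * 2 - 40]
21. n10.cnt = -3  [C.lab - 19]
22. n10.depth = "xn"  ["xn"]
23. n10.lim = 13  [C.lab * -2 + 45]
24. n14.off = false  [false]
25. n14.val = true  [S₁.cnt > -4]
26. n15.fin = "wu"  [terminal]
27. n16.env = 12  [len(d₀.fin) + 10]
28. n17.lim = 19  [terminal]
29. n18.lim = 5  [terminal]
30. n19.lim = 21  [terminal]
31. n16.off = -8  [c₁.lim - 13]
32. n16.key = true  [true]
33. n16.lab = -5  [c₁.lim * 2 - 15]
34. n20.fin = "ux"  [terminal]
35. n14.env = false  [B.val and B.off]
36. n0.cnt = 21  [(if A.key then S₁.cnt else S₁.lim) + 24]
37. n0.depth = "xnn"  [S₁.depth ++ "n"]
38. n0.lim = -4  [-4]

21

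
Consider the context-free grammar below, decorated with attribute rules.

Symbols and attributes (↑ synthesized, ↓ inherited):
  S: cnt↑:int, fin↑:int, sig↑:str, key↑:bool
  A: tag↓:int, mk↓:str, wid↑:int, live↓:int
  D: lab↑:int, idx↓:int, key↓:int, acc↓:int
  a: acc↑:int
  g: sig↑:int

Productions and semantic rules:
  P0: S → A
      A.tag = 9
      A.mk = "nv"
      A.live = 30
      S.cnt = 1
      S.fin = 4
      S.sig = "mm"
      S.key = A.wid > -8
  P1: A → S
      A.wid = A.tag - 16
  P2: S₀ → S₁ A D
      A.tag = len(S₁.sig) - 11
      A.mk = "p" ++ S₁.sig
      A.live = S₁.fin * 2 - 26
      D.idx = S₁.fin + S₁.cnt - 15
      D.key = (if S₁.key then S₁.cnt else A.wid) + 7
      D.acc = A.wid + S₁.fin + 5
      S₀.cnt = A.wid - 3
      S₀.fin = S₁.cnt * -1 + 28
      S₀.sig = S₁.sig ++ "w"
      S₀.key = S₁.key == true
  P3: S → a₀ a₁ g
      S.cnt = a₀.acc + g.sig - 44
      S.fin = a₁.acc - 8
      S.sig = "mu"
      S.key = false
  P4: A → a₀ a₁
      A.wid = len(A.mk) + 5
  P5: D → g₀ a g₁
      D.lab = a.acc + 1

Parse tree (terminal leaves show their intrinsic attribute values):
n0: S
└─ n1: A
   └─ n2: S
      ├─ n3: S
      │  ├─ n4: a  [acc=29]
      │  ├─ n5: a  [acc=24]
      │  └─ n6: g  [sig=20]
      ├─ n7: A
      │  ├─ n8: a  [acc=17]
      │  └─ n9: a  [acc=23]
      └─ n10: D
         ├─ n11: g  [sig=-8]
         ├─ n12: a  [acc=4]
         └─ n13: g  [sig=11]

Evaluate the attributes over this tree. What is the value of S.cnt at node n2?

1. n1.tag = 9  [9]
2. n1.mk = "nv"  ["nv"]
3. n1.live = 30  [30]
4. n4.acc = 29  [terminal]
5. n5.acc = 24  [terminal]
6. n6.sig = 20  [terminal]
7. n3.cnt = 5  [a₀.acc + g.sig - 44]
8. n3.fin = 16  [a₁.acc - 8]
9. n3.sig = "mu"  ["mu"]
10. n3.key = false  [false]
11. n7.tag = -9  [len(S₁.sig) - 11]
12. n7.mk = "pmu"  ["p" ++ S₁.sig]
13. n7.live = 6  [S₁.fin * 2 - 26]
14. n8.acc = 17  [terminal]
15. n9.acc = 23  [terminal]
16. n7.wid = 8  [len(A.mk) + 5]
17. n10.idx = 6  [S₁.fin + S₁.cnt - 15]
18. n10.key = 15  [(if S₁.key then S₁.cnt else A.wid) + 7]
19. n10.acc = 29  [A.wid + S₁.fin + 5]
20. n11.sig = -8  [terminal]
21. n12.acc = 4  [terminal]
22. n13.sig = 11  [terminal]
23. n10.lab = 5  [a.acc + 1]
24. n2.cnt = 5  [A.wid - 3]
25. n2.fin = 23  [S₁.cnt * -1 + 28]
26. n2.sig = "muw"  [S₁.sig ++ "w"]
27. n2.key = false  [S₁.key == true]
28. n1.wid = -7  [A.tag - 16]
29. n0.cnt = 1  [1]
30. n0.fin = 4  [4]
31. n0.sig = "mm"  ["mm"]
32. n0.key = true  [A.wid > -8]

5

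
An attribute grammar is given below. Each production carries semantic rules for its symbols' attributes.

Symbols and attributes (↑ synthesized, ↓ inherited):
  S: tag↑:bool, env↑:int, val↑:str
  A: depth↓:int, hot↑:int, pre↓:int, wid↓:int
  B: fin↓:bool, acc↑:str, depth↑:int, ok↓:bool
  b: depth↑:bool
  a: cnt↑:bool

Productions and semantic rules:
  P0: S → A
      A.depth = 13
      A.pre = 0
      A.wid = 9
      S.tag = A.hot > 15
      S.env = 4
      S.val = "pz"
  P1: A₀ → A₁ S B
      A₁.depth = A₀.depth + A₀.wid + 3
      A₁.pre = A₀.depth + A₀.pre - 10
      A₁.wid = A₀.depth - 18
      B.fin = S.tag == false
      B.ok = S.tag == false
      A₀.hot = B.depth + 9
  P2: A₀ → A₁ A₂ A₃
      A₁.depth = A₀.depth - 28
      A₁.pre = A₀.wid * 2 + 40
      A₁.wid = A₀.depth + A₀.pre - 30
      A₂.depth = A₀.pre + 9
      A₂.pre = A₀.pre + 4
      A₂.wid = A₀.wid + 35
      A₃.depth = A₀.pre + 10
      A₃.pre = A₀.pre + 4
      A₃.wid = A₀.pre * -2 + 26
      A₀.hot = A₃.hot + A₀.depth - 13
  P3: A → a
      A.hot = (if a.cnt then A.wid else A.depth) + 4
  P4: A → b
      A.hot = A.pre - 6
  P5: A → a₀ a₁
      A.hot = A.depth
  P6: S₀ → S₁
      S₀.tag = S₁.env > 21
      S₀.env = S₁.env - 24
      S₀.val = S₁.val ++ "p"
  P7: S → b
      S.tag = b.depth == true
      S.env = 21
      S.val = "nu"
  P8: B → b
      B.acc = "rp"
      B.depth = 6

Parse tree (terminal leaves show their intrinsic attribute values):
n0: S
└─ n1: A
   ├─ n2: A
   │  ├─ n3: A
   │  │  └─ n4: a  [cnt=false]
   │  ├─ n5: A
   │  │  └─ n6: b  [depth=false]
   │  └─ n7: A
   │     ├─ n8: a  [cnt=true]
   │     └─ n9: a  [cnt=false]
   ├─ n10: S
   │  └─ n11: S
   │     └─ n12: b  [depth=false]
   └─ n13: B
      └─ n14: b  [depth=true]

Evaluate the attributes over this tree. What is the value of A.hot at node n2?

1. n1.depth = 13  [13]
2. n1.pre = 0  [0]
3. n1.wid = 9  [9]
4. n2.depth = 25  [A₀.depth + A₀.wid + 3]
5. n2.pre = 3  [A₀.depth + A₀.pre - 10]
6. n2.wid = -5  [A₀.depth - 18]
7. n3.depth = -3  [A₀.depth - 28]
8. n3.pre = 30  [A₀.wid * 2 + 40]
9. n3.wid = -2  [A₀.depth + A₀.pre - 30]
10. n4.cnt = false  [terminal]
11. n3.hot = 1  [(if a.cnt then A.wid else A.depth) + 4]
12. n5.depth = 12  [A₀.pre + 9]
13. n5.pre = 7  [A₀.pre + 4]
14. n5.wid = 30  [A₀.wid + 35]
15. n6.depth = false  [terminal]
16. n5.hot = 1  [A.pre - 6]
17. n7.depth = 13  [A₀.pre + 10]
18. n7.pre = 7  [A₀.pre + 4]
19. n7.wid = 20  [A₀.pre * -2 + 26]
20. n8.cnt = true  [terminal]
21. n9.cnt = false  [terminal]
22. n7.hot = 13  [A.depth]
23. n2.hot = 25  [A₃.hot + A₀.depth - 13]
24. n12.depth = false  [terminal]
25. n11.tag = false  [b.depth == true]
26. n11.env = 21  [21]
27. n11.val = "nu"  ["nu"]
28. n10.tag = false  [S₁.env > 21]
29. n10.env = -3  [S₁.env - 24]
30. n10.val = "nup"  [S₁.val ++ "p"]
31. n13.fin = true  [S.tag == false]
32. n13.ok = true  [S.tag == false]
33. n14.depth = true  [terminal]
34. n13.acc = "rp"  ["rp"]
35. n13.depth = 6  [6]
36. n1.hot = 15  [B.depth + 9]
37. n0.tag = false  [A.hot > 15]
38. n0.env = 4  [4]
39. n0.val = "pz"  ["pz"]

25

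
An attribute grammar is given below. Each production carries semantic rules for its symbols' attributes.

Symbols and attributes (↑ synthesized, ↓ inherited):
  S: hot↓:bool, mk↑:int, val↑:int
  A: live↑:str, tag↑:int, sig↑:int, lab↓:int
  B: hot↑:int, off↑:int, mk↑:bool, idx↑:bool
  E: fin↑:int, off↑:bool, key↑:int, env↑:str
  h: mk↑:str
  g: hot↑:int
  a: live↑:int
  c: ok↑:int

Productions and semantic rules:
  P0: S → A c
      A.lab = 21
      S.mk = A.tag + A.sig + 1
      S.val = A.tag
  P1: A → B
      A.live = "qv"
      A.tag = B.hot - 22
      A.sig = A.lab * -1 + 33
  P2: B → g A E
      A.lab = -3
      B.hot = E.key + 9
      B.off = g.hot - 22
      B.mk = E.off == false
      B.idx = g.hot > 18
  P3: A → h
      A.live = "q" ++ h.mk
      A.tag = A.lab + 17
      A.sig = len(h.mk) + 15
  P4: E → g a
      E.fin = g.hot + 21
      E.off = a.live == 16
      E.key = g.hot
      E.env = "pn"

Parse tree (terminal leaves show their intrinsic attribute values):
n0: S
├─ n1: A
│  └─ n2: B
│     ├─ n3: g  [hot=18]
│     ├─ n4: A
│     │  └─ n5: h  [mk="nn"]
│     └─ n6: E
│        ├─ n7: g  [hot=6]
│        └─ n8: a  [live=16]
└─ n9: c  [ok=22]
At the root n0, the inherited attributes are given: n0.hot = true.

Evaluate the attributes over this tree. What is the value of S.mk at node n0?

6

1. n0.hot = true  [given at root]
2. n1.lab = 21  [21]
3. n3.hot = 18  [terminal]
4. n4.lab = -3  [-3]
5. n5.mk = "nn"  [terminal]
6. n4.live = "qnn"  ["q" ++ h.mk]
7. n4.tag = 14  [A.lab + 17]
8. n4.sig = 17  [len(h.mk) + 15]
9. n7.hot = 6  [terminal]
10. n8.live = 16  [terminal]
11. n6.fin = 27  [g.hot + 21]
12. n6.off = true  [a.live == 16]
13. n6.key = 6  [g.hot]
14. n6.env = "pn"  ["pn"]
15. n2.hot = 15  [E.key + 9]
16. n2.off = -4  [g.hot - 22]
17. n2.mk = false  [E.off == false]
18. n2.idx = false  [g.hot > 18]
19. n1.live = "qv"  ["qv"]
20. n1.tag = -7  [B.hot - 22]
21. n1.sig = 12  [A.lab * -1 + 33]
22. n9.ok = 22  [terminal]
23. n0.mk = 6  [A.tag + A.sig + 1]
24. n0.val = -7  [A.tag]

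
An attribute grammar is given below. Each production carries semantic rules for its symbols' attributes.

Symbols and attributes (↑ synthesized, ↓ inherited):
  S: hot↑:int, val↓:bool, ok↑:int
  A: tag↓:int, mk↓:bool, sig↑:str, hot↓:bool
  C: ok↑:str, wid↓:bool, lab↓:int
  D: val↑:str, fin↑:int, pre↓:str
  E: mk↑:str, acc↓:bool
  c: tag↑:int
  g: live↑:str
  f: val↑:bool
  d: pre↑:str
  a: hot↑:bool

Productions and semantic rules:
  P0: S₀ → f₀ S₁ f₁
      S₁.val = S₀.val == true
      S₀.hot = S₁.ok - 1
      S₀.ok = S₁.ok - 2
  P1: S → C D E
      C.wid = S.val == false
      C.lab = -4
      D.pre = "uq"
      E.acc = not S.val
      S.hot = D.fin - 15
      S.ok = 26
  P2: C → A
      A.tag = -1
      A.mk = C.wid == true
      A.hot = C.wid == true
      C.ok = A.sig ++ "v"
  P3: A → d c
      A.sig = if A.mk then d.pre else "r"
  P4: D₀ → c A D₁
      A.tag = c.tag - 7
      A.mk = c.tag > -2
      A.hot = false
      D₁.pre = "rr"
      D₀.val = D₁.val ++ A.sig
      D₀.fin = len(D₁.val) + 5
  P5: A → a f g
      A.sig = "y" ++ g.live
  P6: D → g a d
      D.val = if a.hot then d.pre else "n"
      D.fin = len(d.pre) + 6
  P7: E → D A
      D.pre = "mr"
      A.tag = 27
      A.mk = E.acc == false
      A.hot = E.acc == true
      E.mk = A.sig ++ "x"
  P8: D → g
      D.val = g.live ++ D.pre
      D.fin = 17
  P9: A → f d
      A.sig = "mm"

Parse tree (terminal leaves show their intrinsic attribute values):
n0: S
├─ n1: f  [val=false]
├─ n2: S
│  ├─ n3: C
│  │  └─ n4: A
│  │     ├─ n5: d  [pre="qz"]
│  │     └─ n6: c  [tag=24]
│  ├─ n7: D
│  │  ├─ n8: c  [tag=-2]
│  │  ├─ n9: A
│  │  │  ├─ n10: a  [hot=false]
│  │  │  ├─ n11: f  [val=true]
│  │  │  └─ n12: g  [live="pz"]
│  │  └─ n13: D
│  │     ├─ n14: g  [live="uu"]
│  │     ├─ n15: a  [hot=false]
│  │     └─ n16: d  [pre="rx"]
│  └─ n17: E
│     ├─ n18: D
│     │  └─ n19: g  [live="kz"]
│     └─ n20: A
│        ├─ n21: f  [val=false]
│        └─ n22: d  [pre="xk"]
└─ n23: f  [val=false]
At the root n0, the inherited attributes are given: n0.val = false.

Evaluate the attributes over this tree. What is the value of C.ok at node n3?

"qzv"

1. n0.val = false  [given at root]
2. n1.val = false  [terminal]
3. n2.val = false  [S₀.val == true]
4. n3.wid = true  [S.val == false]
5. n3.lab = -4  [-4]
6. n4.tag = -1  [-1]
7. n4.mk = true  [C.wid == true]
8. n4.hot = true  [C.wid == true]
9. n5.pre = "qz"  [terminal]
10. n6.tag = 24  [terminal]
11. n4.sig = "qz"  [if A.mk then d.pre else "r"]
12. n3.ok = "qzv"  [A.sig ++ "v"]
13. n7.pre = "uq"  ["uq"]
14. n8.tag = -2  [terminal]
15. n9.tag = -9  [c.tag - 7]
16. n9.mk = false  [c.tag > -2]
17. n9.hot = false  [false]
18. n10.hot = false  [terminal]
19. n11.val = true  [terminal]
20. n12.live = "pz"  [terminal]
21. n9.sig = "ypz"  ["y" ++ g.live]
22. n13.pre = "rr"  ["rr"]
23. n14.live = "uu"  [terminal]
24. n15.hot = false  [terminal]
25. n16.pre = "rx"  [terminal]
26. n13.val = "n"  [if a.hot then d.pre else "n"]
27. n13.fin = 8  [len(d.pre) + 6]
28. n7.val = "nypz"  [D₁.val ++ A.sig]
29. n7.fin = 6  [len(D₁.val) + 5]
30. n17.acc = true  [not S.val]
31. n18.pre = "mr"  ["mr"]
32. n19.live = "kz"  [terminal]
33. n18.val = "kzmr"  [g.live ++ D.pre]
34. n18.fin = 17  [17]
35. n20.tag = 27  [27]
36. n20.mk = false  [E.acc == false]
37. n20.hot = true  [E.acc == true]
38. n21.val = false  [terminal]
39. n22.pre = "xk"  [terminal]
40. n20.sig = "mm"  ["mm"]
41. n17.mk = "mmx"  [A.sig ++ "x"]
42. n2.hot = -9  [D.fin - 15]
43. n2.ok = 26  [26]
44. n23.val = false  [terminal]
45. n0.hot = 25  [S₁.ok - 1]
46. n0.ok = 24  [S₁.ok - 2]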